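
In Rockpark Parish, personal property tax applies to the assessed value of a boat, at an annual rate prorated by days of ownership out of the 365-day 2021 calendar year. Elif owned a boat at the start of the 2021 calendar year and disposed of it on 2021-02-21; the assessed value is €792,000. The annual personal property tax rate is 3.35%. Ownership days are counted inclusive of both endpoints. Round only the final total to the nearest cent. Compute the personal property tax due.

€3,779.90

Days held (2021-01-01 to 2021-02-21): 52 out of 365
Tax = €792,000 × 3.35% × 52/365 = €3,779.9014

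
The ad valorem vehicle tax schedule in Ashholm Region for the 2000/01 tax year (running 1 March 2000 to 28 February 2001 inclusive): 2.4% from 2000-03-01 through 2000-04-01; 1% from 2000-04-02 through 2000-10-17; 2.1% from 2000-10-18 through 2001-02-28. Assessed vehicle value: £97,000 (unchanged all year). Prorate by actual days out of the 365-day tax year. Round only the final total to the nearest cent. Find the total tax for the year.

2000-03-01 to 2000-04-01: 32 days at 2.4% → £97,000 × 2.4% × 32/365 = £204.0986
2000-04-02 to 2000-10-17: 199 days at 1% → £97,000 × 1% × 199/365 = £528.8493
2000-10-18 to 2001-02-28: 134 days at 2.1% → £97,000 × 2.1% × 134/365 = £747.8301
Total = £1,480.7781

£1,480.78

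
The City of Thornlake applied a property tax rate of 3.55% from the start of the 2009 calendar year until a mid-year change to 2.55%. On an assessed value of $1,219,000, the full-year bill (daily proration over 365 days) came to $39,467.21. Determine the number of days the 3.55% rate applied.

251 days

Let d = days at the first rate; then 365 − d days at the second rate.
$1,219,000 × [3.55%·d + 2.55%·(365−d)] / 365 = $39,467.21
Solving gives d = 251, so the new rate took effect on September 9, 2009.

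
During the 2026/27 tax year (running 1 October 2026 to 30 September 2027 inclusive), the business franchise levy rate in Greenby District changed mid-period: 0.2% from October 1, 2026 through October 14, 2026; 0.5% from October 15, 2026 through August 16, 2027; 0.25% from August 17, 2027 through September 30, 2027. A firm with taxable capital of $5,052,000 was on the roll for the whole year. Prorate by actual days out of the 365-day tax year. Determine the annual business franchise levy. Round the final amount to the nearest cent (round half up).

$23,121.55

October 1 – October 14, 2026: 14 days at 0.2% → $5,052,000 × 0.2% × 14/365 = $387.5507
October 15, 2026 – August 16, 2027: 306 days at 0.5% → $5,052,000 × 0.5% × 306/365 = $21,176.8767
August 17 – September 30, 2027: 45 days at 0.25% → $5,052,000 × 0.25% × 45/365 = $1,557.1233
Total = $23,121.5507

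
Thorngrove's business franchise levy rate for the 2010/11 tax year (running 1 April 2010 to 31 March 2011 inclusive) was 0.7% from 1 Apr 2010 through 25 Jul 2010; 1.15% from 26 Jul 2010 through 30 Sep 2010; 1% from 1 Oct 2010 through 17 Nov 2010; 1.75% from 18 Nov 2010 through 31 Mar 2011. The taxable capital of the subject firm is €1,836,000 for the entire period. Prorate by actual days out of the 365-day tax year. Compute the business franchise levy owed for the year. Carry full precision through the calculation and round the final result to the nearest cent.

€22,170.33

1 Apr – 25 Jul 2010: 116 days at 0.7% → €1,836,000 × 0.7% × 116/365 = €4,084.4712
26 Jul – 30 Sep 2010: 67 days at 1.15% → €1,836,000 × 1.15% × 67/365 = €3,875.7205
1 Oct – 17 Nov 2010: 48 days at 1% → €1,836,000 × 1% × 48/365 = €2,414.4658
18 Nov 2010 – 31 Mar 2011: 134 days at 1.75% → €1,836,000 × 1.75% × 134/365 = €11,795.6712
Total = €22,170.3288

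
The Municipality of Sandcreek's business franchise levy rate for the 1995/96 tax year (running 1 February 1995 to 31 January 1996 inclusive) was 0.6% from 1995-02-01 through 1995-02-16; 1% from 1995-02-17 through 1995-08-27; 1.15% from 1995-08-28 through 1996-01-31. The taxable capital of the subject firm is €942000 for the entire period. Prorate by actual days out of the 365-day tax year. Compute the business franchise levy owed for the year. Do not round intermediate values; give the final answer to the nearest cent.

1995-02-01 to 1995-02-16: 16 days at 0.6% → €942000 × 0.6% × 16/365 = €247.7589
1995-02-17 to 1995-08-27: 192 days at 1% → €942000 × 1% × 192/365 = €4955.1781
1995-08-28 to 1996-01-31: 157 days at 1.15% → €942000 × 1.15% × 157/365 = €4659.6740
Total = €9862.6110

€9862.61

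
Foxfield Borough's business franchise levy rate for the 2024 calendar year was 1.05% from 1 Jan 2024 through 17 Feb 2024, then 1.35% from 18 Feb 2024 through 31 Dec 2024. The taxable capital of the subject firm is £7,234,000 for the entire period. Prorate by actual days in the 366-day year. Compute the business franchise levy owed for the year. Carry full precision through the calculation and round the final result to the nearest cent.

1 Jan – 17 Feb 2024: 48 days at 1.05% → £7,234,000 × 1.05% × 48/366 = £9,961.5738
18 Feb – 31 Dec 2024: 318 days at 1.35% → £7,234,000 × 1.35% × 318/366 = £84,851.2623
Total = £94,812.8361

£94,812.84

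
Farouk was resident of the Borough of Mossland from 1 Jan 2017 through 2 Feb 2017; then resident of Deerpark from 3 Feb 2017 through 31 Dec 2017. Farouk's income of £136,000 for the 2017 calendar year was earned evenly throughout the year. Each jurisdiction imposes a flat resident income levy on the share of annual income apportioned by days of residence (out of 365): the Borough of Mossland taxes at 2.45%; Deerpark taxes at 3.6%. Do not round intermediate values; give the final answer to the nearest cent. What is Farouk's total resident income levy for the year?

The Borough of Mossland, 1 Jan – 2 Feb 2017: 33 days → £136,000 × 2.45% × 33/365 = £301.2493
Deerpark, 3 Feb – 31 Dec 2017: 332 days → £136,000 × 3.6% × 332/365 = £4,453.3479
Total = £4,754.5973

£4,754.60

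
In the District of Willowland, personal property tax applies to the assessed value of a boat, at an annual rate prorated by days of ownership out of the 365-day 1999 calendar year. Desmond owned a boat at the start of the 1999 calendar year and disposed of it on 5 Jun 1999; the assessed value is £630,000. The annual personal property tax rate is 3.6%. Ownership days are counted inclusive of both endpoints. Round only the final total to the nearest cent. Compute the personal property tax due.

Days held (1 Jan – 5 Jun 1999): 156 out of 365
Tax = £630,000 × 3.6% × 156/365 = £9,693.3699

£9,693.37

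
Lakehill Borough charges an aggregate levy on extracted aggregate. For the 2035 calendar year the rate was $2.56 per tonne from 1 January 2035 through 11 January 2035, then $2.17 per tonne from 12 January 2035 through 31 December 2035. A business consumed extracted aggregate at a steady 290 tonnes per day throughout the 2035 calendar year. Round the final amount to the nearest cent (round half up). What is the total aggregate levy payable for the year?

$230,938.60

1 January – 11 January 2035: 11 days × 290 tonnes/day = 3,190 tonnes at $2.56/tonne → $8,166.40
12 January – 31 December 2035: 354 days × 290 tonnes/day = 102,660 tonnes at $2.17/tonne → $222,772.20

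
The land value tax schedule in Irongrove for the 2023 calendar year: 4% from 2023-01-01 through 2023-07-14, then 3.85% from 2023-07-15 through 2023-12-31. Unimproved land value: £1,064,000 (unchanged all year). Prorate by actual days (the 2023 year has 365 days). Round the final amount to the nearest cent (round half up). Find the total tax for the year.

£41,816.66

2023-01-01 to 2023-07-14: 195 days at 4% → £1,064,000 × 4% × 195/365 = £22,737.5342
2023-07-15 to 2023-12-31: 170 days at 3.85% → £1,064,000 × 3.85% × 170/365 = £19,079.1233
Total = £41,816.6575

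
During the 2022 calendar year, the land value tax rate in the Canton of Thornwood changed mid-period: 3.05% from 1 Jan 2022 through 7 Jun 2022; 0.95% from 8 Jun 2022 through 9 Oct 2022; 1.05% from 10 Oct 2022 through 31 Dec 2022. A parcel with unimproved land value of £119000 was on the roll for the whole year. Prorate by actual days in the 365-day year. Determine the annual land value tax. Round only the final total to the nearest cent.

1 Jan – 7 Jun 2022: 158 days at 3.05% → £119000 × 3.05% × 158/365 = £1571.1260
8 Jun – 9 Oct 2022: 124 days at 0.95% → £119000 × 0.95% × 124/365 = £384.0603
10 Oct – 31 Dec 2022: 83 days at 1.05% → £119000 × 1.05% × 83/365 = £284.1329
Total = £2239.3192

£2239.32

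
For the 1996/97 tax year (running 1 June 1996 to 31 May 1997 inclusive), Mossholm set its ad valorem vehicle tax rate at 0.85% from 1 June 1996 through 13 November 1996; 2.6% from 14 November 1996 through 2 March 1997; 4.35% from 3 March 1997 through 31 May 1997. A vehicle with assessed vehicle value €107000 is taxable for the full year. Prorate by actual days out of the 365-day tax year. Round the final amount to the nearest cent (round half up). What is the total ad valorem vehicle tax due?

1 June – 13 November 1996: 166 days at 0.85% → €107000 × 0.85% × 166/365 = €413.6356
14 November 1996 – 2 March 1997: 109 days at 2.6% → €107000 × 2.6% × 109/365 = €830.7890
3 March – 31 May 1997: 90 days at 4.35% → €107000 × 4.35% × 90/365 = €1147.6849
Total = €2392.1096

€2392.11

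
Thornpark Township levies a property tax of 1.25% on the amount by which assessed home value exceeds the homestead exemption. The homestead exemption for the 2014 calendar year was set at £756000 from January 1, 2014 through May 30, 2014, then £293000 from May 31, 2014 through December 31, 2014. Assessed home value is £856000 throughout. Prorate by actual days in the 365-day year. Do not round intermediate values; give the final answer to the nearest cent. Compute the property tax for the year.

£4659.08

January 1 – May 30, 2014: 150 days, exemption £756000 → (£856000 − £756000) × 1.25% × 150/365 = £513.6986
May 31 – December 31, 2014: 215 days, exemption £293000 → (£856000 − £293000) × 1.25% × 215/365 = £4145.3767
Total = £4659.0753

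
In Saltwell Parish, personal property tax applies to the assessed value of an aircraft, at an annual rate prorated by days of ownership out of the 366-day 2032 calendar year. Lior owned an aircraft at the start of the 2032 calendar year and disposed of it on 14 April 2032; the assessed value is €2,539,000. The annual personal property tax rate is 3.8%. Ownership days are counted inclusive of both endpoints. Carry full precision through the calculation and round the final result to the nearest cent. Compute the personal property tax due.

€27,679.26

Days held (1 January – 14 April 2032): 105 out of 366
Tax = €2,539,000 × 3.8% × 105/366 = €27,679.2623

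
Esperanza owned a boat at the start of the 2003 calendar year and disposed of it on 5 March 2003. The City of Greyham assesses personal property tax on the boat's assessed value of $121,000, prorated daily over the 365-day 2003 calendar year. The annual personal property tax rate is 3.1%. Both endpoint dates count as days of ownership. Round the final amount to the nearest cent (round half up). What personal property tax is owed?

$657.71

Days held (1 January – 5 March 2003): 64 out of 365
Tax = $121,000 × 3.1% × 64/365 = $657.7096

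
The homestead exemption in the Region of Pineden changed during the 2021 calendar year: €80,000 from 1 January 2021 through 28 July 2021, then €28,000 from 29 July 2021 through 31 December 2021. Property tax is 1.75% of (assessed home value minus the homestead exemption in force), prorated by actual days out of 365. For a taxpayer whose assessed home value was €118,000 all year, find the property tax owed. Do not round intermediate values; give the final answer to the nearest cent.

€1,053.93

1 January – 28 July 2021: 209 days, exemption €80,000 → (€118,000 − €80,000) × 1.75% × 209/365 = €380.7808
29 July – 31 December 2021: 156 days, exemption €28,000 → (€118,000 − €28,000) × 1.75% × 156/365 = €673.1507
Total = €1,053.9315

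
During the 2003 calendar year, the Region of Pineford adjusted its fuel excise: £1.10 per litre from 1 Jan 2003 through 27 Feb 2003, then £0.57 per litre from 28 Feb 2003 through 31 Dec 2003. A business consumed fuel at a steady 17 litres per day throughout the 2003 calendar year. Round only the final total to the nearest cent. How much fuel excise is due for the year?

1 Jan – 27 Feb 2003: 58 days × 17 litres/day = 986 litres at £1.10/litre → £1,084.60
28 Feb – 31 Dec 2003: 307 days × 17 litres/day = 5,219 litres at £0.57/litre → £2,974.83

£4,059.43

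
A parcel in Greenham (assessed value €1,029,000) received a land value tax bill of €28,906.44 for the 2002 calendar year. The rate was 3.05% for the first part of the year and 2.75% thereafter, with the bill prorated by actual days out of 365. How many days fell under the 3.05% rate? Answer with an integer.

Let d = days at the first rate; then 365 − d days at the second rate.
€1,029,000 × [3.05%·d + 2.75%·(365−d)] / 365 = €28,906.44
Solving gives d = 72, so the new rate took effect on 14 Mar 2002.

72 days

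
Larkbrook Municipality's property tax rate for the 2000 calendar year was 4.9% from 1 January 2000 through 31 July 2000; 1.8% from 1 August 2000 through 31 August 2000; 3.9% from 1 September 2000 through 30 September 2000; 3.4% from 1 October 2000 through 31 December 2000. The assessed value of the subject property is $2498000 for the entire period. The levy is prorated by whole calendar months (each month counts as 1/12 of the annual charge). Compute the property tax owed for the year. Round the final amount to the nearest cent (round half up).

$104499.67

1 January – 31 July 2000: 7 months at 4.9% → $2498000 × 4.9% × 7/12 = $71401.1667
1 August – 31 August 2000: 1 month at 1.8% → $2498000 × 1.8% × 1/12 = $3747.0000
1 September – 30 September 2000: 1 month at 3.9% → $2498000 × 3.9% × 1/12 = $8118.5000
1 October – 31 December 2000: 3 months at 3.4% → $2498000 × 3.4% × 3/12 = $21233.0000
Total = $104499.6667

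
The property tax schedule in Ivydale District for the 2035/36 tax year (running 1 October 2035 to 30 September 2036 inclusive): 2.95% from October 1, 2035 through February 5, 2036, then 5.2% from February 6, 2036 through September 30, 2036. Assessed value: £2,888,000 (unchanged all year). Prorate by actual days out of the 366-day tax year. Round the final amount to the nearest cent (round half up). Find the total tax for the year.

£127,450.75

October 1, 2035 – February 5, 2036: 128 days at 2.95% → £2,888,000 × 2.95% × 128/366 = £29,795.3224
February 6 – September 30, 2036: 238 days at 5.2% → £2,888,000 × 5.2% × 238/366 = £97,655.4317
Total = £127,450.7541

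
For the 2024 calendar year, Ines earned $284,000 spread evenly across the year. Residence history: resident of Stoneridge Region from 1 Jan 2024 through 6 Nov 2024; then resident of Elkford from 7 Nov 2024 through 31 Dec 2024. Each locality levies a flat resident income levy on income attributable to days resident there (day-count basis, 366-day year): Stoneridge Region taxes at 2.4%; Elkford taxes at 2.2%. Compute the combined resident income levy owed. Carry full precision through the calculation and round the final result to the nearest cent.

$6,730.64

Stoneridge Region, 1 Jan – 6 Nov 2024: 311 days → $284,000 × 2.4% × 311/366 = $5,791.7377
Elkford, 7 Nov – 31 Dec 2024: 55 days → $284,000 × 2.2% × 55/366 = $938.9071
Total = $6,730.6448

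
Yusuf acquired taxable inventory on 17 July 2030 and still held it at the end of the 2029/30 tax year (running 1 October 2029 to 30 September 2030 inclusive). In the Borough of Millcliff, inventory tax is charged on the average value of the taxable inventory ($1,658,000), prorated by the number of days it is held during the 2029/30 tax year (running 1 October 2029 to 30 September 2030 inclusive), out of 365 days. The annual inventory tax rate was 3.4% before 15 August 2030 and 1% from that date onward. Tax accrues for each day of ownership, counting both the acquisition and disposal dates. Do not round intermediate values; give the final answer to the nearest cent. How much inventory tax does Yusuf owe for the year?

$6,613.83

17 July – 14 August 2030: 29 days at 3.4% → $1,658,000 × 3.4% × 29/365 = $4,478.8712
15 August – 30 September 2030: 47 days at 1% → $1,658,000 × 1% × 47/365 = $2,134.9589
Total = $6,613.8301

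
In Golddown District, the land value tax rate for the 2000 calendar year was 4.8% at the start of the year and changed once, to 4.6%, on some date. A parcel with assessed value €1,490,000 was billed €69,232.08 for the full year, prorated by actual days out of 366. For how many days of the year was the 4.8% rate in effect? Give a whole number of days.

85 days

Let d = days at the first rate; then 366 − d days at the second rate.
€1,490,000 × [4.8%·d + 4.6%·(366−d)] / 366 = €69,232.08
Solving gives d = 85, so the new rate took effect on 26 March 2000.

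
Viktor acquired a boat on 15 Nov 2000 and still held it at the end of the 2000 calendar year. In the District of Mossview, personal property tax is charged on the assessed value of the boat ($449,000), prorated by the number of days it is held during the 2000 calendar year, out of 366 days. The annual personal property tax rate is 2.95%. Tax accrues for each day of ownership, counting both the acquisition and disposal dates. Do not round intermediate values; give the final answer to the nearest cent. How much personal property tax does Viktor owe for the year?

$1,700.92

Days held (15 Nov – 31 Dec 2000): 47 out of 366
Tax = $449,000 × 2.95% × 47/366 = $1,700.9249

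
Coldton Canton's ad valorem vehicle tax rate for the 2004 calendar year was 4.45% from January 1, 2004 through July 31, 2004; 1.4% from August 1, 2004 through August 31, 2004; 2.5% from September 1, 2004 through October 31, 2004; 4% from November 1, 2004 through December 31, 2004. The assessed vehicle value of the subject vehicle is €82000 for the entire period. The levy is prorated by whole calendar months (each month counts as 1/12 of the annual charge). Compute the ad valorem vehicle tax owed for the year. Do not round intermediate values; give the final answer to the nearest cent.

January 1 – July 31, 2004: 7 months at 4.45% → €82000 × 4.45% × 7/12 = €2128.5833
August 1 – August 31, 2004: 1 month at 1.4% → €82000 × 1.4% × 1/12 = €95.6667
September 1 – October 31, 2004: 2 months at 2.5% → €82000 × 2.5% × 2/12 = €341.6667
November 1 – December 31, 2004: 2 months at 4% → €82000 × 4% × 2/12 = €546.6667
Total = €3112.5833

€3112.58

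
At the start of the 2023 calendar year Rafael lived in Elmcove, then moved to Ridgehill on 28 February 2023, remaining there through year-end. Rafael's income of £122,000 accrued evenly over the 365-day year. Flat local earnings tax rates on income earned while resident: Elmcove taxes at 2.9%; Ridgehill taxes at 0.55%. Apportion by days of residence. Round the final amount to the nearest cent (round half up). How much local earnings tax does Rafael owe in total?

Elmcove, 1 January – 27 February 2023: 58 days → £122,000 × 2.9% × 58/365 = £562.2027
Ridgehill, 28 February – 31 December 2023: 307 days → £122,000 × 0.55% × 307/365 = £564.3753
Total = £1,126.5781

£1,126.58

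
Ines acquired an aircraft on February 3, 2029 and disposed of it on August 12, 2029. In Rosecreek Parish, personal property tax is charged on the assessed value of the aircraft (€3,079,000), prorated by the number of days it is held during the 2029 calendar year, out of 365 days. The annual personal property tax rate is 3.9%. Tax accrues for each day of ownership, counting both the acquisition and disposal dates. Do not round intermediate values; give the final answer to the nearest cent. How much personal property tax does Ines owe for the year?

€62,836.91

Days held (February 3 – August 12, 2029): 191 out of 365
Tax = €3,079,000 × 3.9% × 191/365 = €62,836.9068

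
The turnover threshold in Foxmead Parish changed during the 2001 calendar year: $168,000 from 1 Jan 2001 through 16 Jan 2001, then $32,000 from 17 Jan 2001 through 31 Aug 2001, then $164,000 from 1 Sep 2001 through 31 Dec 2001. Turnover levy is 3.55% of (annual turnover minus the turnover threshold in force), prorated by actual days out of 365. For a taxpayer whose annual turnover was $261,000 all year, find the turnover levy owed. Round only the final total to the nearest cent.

$6,351.58

1 Jan – 16 Jan 2001: 16 days, exemption $168,000 → ($261,000 − $168,000) × 3.55% × 16/365 = $144.7233
17 Jan – 31 Aug 2001: 227 days, exemption $32,000 → ($261,000 − $32,000) × 3.55% × 227/365 = $5,055.8808
1 Sep – 31 Dec 2001: 122 days, exemption $164,000 → ($261,000 − $164,000) × 3.55% × 122/365 = $1,150.9781
Total = $6,351.5822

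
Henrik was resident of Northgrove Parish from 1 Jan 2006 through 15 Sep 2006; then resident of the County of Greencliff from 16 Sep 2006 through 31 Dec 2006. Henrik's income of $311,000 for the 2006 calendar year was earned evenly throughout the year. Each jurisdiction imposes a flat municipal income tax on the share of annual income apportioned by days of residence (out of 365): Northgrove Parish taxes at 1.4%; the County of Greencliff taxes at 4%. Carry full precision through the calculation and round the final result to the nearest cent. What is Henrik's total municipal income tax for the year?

$6,724.42

Northgrove Parish, 1 Jan – 15 Sep 2006: 258 days → $311,000 × 1.4% × 258/365 = $3,077.6219
The County of Greencliff, 16 Sep – 31 Dec 2006: 107 days → $311,000 × 4% × 107/365 = $3,646.7945
Total = $6,724.4164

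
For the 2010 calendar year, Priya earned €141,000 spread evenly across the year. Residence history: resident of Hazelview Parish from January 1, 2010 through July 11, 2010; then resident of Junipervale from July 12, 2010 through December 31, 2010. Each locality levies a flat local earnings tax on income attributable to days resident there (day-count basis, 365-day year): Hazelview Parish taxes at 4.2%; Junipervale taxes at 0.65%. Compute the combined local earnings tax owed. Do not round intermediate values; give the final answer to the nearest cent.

€3,549.53

Hazelview Parish, January 1 – July 11, 2010: 192 days → €141,000 × 4.2% × 192/365 = €3,115.1342
Junipervale, July 12 – December 31, 2010: 173 days → €141,000 × 0.65% × 173/365 = €434.3959
Total = €3,549.5301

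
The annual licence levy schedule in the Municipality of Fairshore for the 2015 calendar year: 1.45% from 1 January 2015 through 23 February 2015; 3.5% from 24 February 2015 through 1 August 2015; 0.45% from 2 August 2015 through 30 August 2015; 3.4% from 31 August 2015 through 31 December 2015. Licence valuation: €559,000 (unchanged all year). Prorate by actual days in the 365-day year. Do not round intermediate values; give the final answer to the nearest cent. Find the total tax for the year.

€16,326.63

1 January – 23 February 2015: 54 days at 1.45% → €559,000 × 1.45% × 54/365 = €1,199.1699
24 February – 1 August 2015: 159 days at 3.5% → €559,000 × 3.5% × 159/365 = €8,522.8356
2 August – 30 August 2015: 29 days at 0.45% → €559,000 × 0.45% × 29/365 = €199.8616
31 August – 31 December 2015: 123 days at 3.4% → €559,000 × 3.4% × 123/365 = €6,404.7616
Total = €16,326.6288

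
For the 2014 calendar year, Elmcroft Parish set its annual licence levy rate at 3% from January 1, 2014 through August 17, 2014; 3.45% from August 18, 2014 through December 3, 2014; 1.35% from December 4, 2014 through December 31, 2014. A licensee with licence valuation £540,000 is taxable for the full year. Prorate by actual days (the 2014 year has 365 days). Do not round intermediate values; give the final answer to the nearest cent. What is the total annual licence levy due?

£16,235.51

January 1 – August 17, 2014: 229 days at 3% → £540,000 × 3% × 229/365 = £10,163.8356
August 18 – December 3, 2014: 108 days at 3.45% → £540,000 × 3.45% × 108/365 = £5,512.4384
December 4 – December 31, 2014: 28 days at 1.35% → £540,000 × 1.35% × 28/365 = £559.2329
Total = £16,235.5068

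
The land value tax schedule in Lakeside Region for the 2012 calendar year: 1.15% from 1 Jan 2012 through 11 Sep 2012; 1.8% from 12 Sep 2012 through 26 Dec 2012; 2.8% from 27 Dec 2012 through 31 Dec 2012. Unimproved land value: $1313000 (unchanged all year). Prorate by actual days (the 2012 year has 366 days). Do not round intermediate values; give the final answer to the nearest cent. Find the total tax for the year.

1 Jan – 11 Sep 2012: 255 days at 1.15% → $1313000 × 1.15% × 255/366 = $10520.1434
12 Sep – 26 Dec 2012: 106 days at 1.8% → $1313000 × 1.8% × 106/366 = $6844.8197
27 Dec – 31 Dec 2012: 5 days at 2.8% → $1313000 × 2.8% × 5/366 = $502.2404
Total = $17867.2036

$17867.20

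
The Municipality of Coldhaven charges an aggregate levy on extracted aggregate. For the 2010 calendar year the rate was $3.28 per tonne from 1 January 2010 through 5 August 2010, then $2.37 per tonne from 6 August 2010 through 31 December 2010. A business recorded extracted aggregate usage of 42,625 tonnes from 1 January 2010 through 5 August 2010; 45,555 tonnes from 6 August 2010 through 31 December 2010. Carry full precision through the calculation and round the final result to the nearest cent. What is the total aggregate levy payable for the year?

1 January – 5 August 2010: 42,625 tonnes at $3.28/tonne → $139,810.00
6 August – 31 December 2010: 45,555 tonnes at $2.37/tonne → $107,965.35

$247,775.35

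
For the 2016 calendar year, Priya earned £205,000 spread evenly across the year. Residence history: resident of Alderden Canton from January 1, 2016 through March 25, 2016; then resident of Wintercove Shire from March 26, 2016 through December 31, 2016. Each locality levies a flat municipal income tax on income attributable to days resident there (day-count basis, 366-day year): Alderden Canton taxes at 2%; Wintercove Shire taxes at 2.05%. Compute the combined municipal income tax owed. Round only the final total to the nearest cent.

£4,178.70

Alderden Canton, January 1 – March 25, 2016: 85 days → £205,000 × 2% × 85/366 = £952.1858
Wintercove Shire, March 26 – December 31, 2016: 281 days → £205,000 × 2.05% × 281/366 = £3,226.5096
Total = £4,178.6954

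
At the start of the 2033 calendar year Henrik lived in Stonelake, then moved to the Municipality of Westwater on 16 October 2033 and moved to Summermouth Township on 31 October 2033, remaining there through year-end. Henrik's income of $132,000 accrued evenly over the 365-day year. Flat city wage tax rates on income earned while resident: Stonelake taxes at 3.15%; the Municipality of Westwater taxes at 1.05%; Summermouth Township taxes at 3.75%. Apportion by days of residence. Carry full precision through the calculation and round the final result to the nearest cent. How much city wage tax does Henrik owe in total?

$4,178.61

Stonelake, 1 January – 15 October 2033: 288 days → $132,000 × 3.15% × 288/365 = $3,280.8329
The Municipality of Westwater, 16 October – 30 October 2033: 15 days → $132,000 × 1.05% × 15/365 = $56.9589
Summermouth Township, 31 October – 31 December 2033: 62 days → $132,000 × 3.75% × 62/365 = $840.8219
Total = $4,178.6137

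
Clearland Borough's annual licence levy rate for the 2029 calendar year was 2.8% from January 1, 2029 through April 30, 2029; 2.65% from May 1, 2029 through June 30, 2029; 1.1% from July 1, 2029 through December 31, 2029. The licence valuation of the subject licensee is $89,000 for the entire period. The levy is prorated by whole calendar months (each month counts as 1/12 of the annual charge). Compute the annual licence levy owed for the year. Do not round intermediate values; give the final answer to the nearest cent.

$1,713.25

January 1 – April 30, 2029: 4 months at 2.8% → $89,000 × 2.8% × 4/12 = $830.6667
May 1 – June 30, 2029: 2 months at 2.65% → $89,000 × 2.65% × 2/12 = $393.0833
July 1 – December 31, 2029: 6 months at 1.1% → $89,000 × 1.1% × 6/12 = $489.5000
Total = $1,713.2500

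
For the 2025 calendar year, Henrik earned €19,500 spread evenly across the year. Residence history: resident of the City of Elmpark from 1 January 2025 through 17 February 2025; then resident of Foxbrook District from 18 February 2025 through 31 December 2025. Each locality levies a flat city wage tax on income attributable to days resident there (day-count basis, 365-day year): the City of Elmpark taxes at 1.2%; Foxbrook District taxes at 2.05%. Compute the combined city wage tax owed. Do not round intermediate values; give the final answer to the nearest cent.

€377.95

The City of Elmpark, 1 January – 17 February 2025: 48 days → €19,500 × 1.2% × 48/365 = €30.7726
Foxbrook District, 18 February – 31 December 2025: 317 days → €19,500 × 2.05% × 317/365 = €347.1801
Total = €377.9527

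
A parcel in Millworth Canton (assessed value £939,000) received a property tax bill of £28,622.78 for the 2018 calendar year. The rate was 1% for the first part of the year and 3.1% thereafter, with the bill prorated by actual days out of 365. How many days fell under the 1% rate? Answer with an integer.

9 days

Let d = days at the first rate; then 365 − d days at the second rate.
£939,000 × [1%·d + 3.1%·(365−d)] / 365 = £28,622.78
Solving gives d = 9, so the new rate took effect on 10 January 2018.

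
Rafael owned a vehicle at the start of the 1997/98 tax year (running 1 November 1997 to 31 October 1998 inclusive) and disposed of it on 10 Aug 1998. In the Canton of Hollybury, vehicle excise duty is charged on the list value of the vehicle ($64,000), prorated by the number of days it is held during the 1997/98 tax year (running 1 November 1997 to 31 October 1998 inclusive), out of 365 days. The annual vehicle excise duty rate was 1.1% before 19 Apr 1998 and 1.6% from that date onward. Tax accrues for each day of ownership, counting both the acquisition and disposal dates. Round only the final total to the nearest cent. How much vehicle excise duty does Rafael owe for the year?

1 Nov 1997 – 18 Apr 1998: 169 days at 1.1% → $64,000 × 1.1% × 169/365 = $325.9616
19 Apr – 10 Aug 1998: 114 days at 1.6% → $64,000 × 1.6% × 114/365 = $319.8247
Total = $645.7863

$645.79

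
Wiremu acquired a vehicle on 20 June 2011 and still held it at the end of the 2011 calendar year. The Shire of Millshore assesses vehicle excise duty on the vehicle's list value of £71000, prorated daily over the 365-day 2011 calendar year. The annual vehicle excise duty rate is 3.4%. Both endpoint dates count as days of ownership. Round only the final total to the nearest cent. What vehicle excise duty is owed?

£1289.67

Days held (20 June – 31 December 2011): 195 out of 365
Tax = £71000 × 3.4% × 195/365 = £1289.6712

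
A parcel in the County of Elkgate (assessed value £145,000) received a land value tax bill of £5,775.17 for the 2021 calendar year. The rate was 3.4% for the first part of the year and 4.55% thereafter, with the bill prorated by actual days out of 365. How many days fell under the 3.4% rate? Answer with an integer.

180 days

Let d = days at the first rate; then 365 − d days at the second rate.
£145,000 × [3.4%·d + 4.55%·(365−d)] / 365 = £5,775.17
Solving gives d = 180, so the new rate took effect on 30 Jun 2021.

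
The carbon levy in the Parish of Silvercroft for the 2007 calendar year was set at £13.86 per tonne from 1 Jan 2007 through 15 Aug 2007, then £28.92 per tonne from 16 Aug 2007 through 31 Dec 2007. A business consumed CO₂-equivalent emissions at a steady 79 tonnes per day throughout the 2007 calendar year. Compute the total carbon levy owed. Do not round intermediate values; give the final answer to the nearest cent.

1 Jan – 15 Aug 2007: 227 days × 79 tonnes/day = 17,933 tonnes at £13.86/tonne → £248551.38
16 Aug – 31 Dec 2007: 138 days × 79 tonnes/day = 10,902 tonnes at £28.92/tonne → £315285.84

£563837.22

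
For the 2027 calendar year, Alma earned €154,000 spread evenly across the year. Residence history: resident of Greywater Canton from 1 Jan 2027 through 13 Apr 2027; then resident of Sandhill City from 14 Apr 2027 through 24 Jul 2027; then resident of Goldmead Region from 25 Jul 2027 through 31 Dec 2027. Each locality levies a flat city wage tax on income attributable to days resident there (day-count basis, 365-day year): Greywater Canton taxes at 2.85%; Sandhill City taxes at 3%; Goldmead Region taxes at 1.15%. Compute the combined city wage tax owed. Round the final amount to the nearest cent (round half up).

Greywater Canton, 1 Jan – 13 Apr 2027: 103 days → €154,000 × 2.85% × 103/365 = €1,238.5397
Sandhill City, 14 Apr – 24 Jul 2027: 102 days → €154,000 × 3% × 102/365 = €1,291.0685
Goldmead Region, 25 Jul – 31 Dec 2027: 160 days → €154,000 × 1.15% × 160/365 = €776.3288
Total = €3,305.9370

€3,305.94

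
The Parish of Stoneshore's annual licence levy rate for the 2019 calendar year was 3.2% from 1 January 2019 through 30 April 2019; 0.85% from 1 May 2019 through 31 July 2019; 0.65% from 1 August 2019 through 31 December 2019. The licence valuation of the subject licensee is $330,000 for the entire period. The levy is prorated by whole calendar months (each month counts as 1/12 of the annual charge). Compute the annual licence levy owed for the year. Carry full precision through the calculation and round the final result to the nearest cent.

$5,115.00

1 January – 30 April 2019: 4 months at 3.2% → $330,000 × 3.2% × 4/12 = $3,520.0000
1 May – 31 July 2019: 3 months at 0.85% → $330,000 × 0.85% × 3/12 = $701.2500
1 August – 31 December 2019: 5 months at 0.65% → $330,000 × 0.65% × 5/12 = $893.7500
Total = $5,115.0000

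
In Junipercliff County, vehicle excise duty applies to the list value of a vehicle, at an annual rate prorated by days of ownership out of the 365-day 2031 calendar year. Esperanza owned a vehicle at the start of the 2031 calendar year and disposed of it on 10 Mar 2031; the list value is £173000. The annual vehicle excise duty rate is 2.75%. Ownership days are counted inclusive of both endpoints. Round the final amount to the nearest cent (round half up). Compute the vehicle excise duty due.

Days held (1 Jan – 10 Mar 2031): 69 out of 365
Tax = £173000 × 2.75% × 69/365 = £899.3630

£899.36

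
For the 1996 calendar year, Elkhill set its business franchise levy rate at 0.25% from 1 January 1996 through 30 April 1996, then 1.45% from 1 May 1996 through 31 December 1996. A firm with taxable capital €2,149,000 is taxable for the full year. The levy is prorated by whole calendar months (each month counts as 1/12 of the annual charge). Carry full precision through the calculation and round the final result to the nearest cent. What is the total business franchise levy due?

1 January – 30 April 1996: 4 months at 0.25% → €2,149,000 × 0.25% × 4/12 = €1,790.8333
1 May – 31 December 1996: 8 months at 1.45% → €2,149,000 × 1.45% × 8/12 = €20,773.6667
Total = €22,564.5000

€22,564.50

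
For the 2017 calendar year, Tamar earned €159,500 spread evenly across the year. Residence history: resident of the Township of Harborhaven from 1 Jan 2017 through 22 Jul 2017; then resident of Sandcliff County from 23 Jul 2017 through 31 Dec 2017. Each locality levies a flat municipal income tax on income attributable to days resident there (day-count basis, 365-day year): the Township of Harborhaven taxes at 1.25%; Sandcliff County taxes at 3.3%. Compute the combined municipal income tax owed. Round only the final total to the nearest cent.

The Township of Harborhaven, 1 Jan – 22 Jul 2017: 203 days → €159,500 × 1.25% × 203/365 = €1,108.8527
Sandcliff County, 23 Jul – 31 Dec 2017: 162 days → €159,500 × 3.3% × 162/365 = €2,336.1288
Total = €3,444.9815

€3,444.98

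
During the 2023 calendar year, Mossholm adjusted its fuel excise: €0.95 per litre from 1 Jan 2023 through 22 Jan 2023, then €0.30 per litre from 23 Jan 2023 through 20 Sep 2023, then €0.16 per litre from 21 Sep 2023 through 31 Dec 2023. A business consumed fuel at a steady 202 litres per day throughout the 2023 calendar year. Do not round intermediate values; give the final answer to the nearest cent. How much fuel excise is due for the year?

€22,123.04

1 Jan – 22 Jan 2023: 22 days × 202 litres/day = 4,444 litres at €0.95/litre → €4,221.80
23 Jan – 20 Sep 2023: 241 days × 202 litres/day = 48,682 litres at €0.30/litre → €14,604.60
21 Sep – 31 Dec 2023: 102 days × 202 litres/day = 20,604 litres at €0.16/litre → €3,296.64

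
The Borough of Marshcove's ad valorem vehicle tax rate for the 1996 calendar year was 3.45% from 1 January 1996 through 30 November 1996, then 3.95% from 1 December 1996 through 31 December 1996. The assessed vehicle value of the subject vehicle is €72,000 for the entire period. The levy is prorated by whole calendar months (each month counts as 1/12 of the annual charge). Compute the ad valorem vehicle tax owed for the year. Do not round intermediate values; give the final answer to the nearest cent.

€2,514.00

1 January – 30 November 1996: 11 months at 3.45% → €72,000 × 3.45% × 11/12 = €2,277.0000
1 December – 31 December 1996: 1 month at 3.95% → €72,000 × 3.95% × 1/12 = €237.0000
Total = €2,514.0000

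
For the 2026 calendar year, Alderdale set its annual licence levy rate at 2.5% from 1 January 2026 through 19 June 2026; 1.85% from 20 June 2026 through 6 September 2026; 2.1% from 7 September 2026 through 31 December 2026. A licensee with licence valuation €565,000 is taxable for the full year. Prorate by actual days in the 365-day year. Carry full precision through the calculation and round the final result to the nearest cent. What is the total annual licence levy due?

1 January – 19 June 2026: 170 days at 2.5% → €565,000 × 2.5% × 170/365 = €6,578.7671
20 June – 6 September 2026: 79 days at 1.85% → €565,000 × 1.85% × 79/365 = €2,262.3219
7 September – 31 December 2026: 116 days at 2.1% → €565,000 × 2.1% × 116/365 = €3,770.7945
Total = €12,611.8836

€12,611.88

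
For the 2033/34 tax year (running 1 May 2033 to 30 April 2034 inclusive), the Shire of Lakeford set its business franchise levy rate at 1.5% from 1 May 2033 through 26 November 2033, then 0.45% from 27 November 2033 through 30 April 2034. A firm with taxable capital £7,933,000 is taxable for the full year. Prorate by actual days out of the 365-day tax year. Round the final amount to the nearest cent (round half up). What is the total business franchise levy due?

1 May – 26 November 2033: 210 days at 1.5% → £7,933,000 × 1.5% × 210/365 = £68,462.8767
27 November 2033 – 30 April 2034: 155 days at 0.45% → £7,933,000 × 0.45% × 155/365 = £15,159.6370
Total = £83,622.5137

£83,622.51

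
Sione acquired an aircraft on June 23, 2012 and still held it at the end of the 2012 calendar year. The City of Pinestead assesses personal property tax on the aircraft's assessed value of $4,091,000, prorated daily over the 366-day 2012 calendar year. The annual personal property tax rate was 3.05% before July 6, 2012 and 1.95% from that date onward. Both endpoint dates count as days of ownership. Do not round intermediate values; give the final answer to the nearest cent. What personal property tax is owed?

June 23 – July 5, 2012: 13 days at 3.05% → $4,091,000 × 3.05% × 13/366 = $4,431.9167
July 6 – December 31, 2012: 179 days at 1.95% → $4,091,000 × 1.95% × 179/366 = $39,015.3975
Total = $43,447.3142

$43,447.31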